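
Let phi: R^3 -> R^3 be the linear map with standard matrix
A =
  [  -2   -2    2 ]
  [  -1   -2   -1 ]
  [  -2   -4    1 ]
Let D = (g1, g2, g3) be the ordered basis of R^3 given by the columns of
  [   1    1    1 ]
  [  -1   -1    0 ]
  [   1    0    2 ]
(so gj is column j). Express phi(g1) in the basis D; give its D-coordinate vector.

<-1, 1, 2>

Compute phi(g1) = A g1 = <2, 0, 3> in standard coordinates.
Then write this in D-coordinates: solve for y in y_1 g1 + ... + y_3 g3 = <2, 0, 3>.
This gives y = <-1, 1, 2>, which is column 1 of [phi]_D.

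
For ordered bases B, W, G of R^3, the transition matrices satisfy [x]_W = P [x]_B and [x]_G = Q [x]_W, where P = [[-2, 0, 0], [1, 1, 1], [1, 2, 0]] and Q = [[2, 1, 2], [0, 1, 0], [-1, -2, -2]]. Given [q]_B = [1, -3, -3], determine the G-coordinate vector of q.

Apply P to get W-coordinates [-2, -5, -5], then Q to get G-coordinates.
The result is [q]_G = [-19, -5, 22].

[-19, -5, 22]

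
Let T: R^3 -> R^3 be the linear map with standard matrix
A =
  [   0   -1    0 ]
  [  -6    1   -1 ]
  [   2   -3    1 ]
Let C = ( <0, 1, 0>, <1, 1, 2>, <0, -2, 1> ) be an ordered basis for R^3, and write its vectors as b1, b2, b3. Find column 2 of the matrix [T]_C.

Column 2 of [T]_C is the C-coordinate vector of T(b2).
In standard coordinates T(b2) = A b2 = <-1, -7, 1>.
Converting to C: <-1, -7, 1> = 0·b1 - b2 + 3b3, so the coordinate vector is <0, -1, 3>.

<0, -1, 3>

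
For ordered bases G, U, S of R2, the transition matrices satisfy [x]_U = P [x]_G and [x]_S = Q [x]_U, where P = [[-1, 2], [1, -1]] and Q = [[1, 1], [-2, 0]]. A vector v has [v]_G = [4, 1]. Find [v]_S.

First [v]_U = P [v]_G = [-2, 3].
Then [v]_S = Q [v]_U = [1, 4].

[1, 4]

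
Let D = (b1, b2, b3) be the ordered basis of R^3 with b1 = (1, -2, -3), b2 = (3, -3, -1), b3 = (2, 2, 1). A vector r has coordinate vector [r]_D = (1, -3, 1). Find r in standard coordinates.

r = M [r]_D, where M has columns b1, ..., b3.
Carrying out the matrix-vector product, r = (-6, 9, 1).

(-6, 9, 1)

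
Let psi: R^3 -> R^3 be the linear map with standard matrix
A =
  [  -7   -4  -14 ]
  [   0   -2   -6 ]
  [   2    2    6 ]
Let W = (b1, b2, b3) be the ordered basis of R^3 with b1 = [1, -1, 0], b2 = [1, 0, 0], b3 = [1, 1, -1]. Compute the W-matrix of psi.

With P the matrix whose columns are b1, ..., b3, [psi]_W = P^(-1) A P.
Column by column: psi(b1) = A b1 = [-3, 2, 0]; its W-coordinates [-2, -1, 0] give column 1.
Continuing for each basis vector yields [psi]_W = [[-2, -2, -2], [-1, -3, 3], [0, -2, 2]].

[[-2, -2, -2], [-1, -3, 3], [0, -2, 2]]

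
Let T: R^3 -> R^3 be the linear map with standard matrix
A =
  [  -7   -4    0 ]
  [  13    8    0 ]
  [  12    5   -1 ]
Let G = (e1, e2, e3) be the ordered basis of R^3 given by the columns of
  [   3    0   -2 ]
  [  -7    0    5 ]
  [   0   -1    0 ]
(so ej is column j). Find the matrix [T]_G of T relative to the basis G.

[[1, 0, -2], [-1, -1, -1], [-2, 0, 0]]

The j-th column of [T]_G is [T(ej)]_G.
T(e1) = A e1 = (7, -17, 1) = e1 - e2 - 2e3, so column 1 is (1, -1, -2).
Repeating for e2, e3 and assembling the columns gives [[1, 0, -2], [-1, -1, -1], [-2, 0, 0]].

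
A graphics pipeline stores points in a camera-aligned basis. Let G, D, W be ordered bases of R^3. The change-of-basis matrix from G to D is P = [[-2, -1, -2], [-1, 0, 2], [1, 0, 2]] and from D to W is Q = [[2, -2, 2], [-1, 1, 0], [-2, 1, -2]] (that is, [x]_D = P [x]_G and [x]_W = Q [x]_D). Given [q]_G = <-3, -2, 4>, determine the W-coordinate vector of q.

<-12, 11, 1>

Composing the changes, [q]_W = Q P [q]_G.
Q P = [[0, -2, -4], [1, 1, 4], [1, 2, 2]]; applying this to <-3, -2, 4> gives <-12, 11, 1>.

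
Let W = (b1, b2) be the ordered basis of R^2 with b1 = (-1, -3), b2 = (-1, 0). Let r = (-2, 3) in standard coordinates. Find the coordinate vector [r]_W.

Write r = c_1 b1 + c_2 b2 and solve for the c_i.
System: -c_1 - c_2 = -2, -3c_1 + 0c_2 = 3; solving gives c_1 = -1, c_2 = 3.
Check: -b1 + 3b2 = (-2, 3).

(-1, 3)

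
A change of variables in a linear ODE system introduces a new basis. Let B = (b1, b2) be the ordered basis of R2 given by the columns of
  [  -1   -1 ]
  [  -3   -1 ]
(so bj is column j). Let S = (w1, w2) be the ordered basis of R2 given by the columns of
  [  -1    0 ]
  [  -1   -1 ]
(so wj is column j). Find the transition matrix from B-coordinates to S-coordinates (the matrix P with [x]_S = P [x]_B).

Column j of P is [bj]_S, since P maps B-coordinates to S-coordinates.
Expressing b1 in S: b1 = w1 + 2w2, so column 1 of P is <1, 2>.
Doing the same for each bj gives P = [[1, 1], [2, 0]].

[[1, 1], [2, 0]]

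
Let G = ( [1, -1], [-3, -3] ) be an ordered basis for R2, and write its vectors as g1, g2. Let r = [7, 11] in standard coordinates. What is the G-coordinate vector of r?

Write r = c_1 g1 + c_2 g2 and solve for the c_i.
System: c_1 - 3c_2 = 7, -c_1 - 3c_2 = 11; solving gives c_1 = -2, c_2 = -3.
Check: -2g1 - 3g2 = [7, 11].

[-2, -3]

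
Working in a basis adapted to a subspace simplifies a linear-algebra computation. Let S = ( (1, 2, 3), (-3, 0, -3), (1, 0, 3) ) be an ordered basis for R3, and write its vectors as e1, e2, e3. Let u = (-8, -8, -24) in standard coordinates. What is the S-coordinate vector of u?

We seek scalars with c_1 e1 + ... + c_3 e3 = u; equivalently solve M c = u where the columns of M are e1, ..., e3.
Gaussian elimination on [M | u] yields c = (-4, 0, -4).
Check: -4e1 + 0·e2 - 4e3 = (-8, -8, -24).

(-4, 0, -4)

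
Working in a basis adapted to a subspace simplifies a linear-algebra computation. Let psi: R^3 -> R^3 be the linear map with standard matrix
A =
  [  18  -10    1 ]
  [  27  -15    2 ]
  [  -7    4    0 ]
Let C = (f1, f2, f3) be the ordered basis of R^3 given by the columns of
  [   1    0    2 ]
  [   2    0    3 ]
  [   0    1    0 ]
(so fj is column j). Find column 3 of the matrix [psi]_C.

Column 3 of [psi]_C is the C-coordinate vector of psi(f3).
In standard coordinates psi(f3) = A f3 = [6, 9, -2].
Converting to C: [6, 9, -2] = 0·f1 - 2f2 + 3f3, so the coordinate vector is [0, -2, 3].

[0, -2, 3]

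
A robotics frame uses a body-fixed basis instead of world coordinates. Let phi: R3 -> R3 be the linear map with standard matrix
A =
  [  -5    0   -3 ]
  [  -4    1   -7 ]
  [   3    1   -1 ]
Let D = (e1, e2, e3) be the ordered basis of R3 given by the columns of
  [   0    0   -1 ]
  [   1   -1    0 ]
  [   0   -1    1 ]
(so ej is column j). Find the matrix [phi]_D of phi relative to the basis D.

[[0, 3, -1], [-1, -3, 2], [0, -3, -2]]

With P the matrix whose columns are e1, ..., e3, [phi]_D = P^(-1) A P.
Column by column: phi(e1) = A e1 = (0, 1, 1); its D-coordinates (0, -1, 0) give column 1.
Continuing for each basis vector yields [phi]_D = [[0, 3, -1], [-1, -3, 2], [0, -3, -2]].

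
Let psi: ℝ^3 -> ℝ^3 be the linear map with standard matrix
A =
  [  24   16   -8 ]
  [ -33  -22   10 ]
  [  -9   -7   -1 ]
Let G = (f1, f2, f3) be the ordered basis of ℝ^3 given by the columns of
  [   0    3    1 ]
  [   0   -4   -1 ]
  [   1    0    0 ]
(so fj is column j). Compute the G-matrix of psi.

[[-1, 1, -2], [-2, 3, 3], [-2, -1, -1]]

Let P have columns f1, ..., f3. Then [psi]_G = P^(-1) A P.
Here det P = 1, so P^(-1) is integer; computing A P first and then P^(-1)(A P) gives [[-1, 1, -2], [-2, 3, 3], [-2, -1, -1]].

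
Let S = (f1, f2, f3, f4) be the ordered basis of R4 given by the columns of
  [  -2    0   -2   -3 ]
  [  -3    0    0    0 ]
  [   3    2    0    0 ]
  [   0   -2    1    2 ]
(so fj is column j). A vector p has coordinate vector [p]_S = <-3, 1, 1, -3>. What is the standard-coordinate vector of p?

The coordinates say p = -3f1 + f2 + f3 - 3f4; adding the scaled basis vectors gives <13, 9, -7, -7>.

<13, 9, -7, -7>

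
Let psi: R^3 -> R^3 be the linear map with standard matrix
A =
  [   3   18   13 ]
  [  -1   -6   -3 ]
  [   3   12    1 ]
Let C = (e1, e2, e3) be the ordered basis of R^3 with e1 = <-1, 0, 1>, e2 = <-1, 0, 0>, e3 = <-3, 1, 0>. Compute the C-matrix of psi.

The j-th column of [psi]_C is [psi(ej)]_C.
psi(e1) = A e1 = <10, -2, -2> = -2e1 - 2e2 - 2e3, so column 1 is <-2, -2, -2>.
Repeating for e2, e3 and assembling the columns gives [[-2, -3, 3], [-2, 3, -3], [-2, 1, -3]].

[[-2, -3, 3], [-2, 3, -3], [-2, 1, -3]]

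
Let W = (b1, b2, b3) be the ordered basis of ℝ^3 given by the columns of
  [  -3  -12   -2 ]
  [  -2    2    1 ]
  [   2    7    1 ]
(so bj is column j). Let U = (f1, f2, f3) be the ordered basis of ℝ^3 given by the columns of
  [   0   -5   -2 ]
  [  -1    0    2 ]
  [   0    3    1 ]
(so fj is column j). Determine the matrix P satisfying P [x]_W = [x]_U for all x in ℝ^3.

Take x = bj: its W-coordinates are the j-th standard unit vector, so P e_j — column j of P — equals [bj]_U.
b1 = 0·f1 + f2 - f3, giving column 1 = [0, 1, -1]; repeating for each j gives P = [[0, 0, 1], [1, 2, 0], [-1, 1, 1]].

[[0, 0, 1], [1, 2, 0], [-1, 1, 1]]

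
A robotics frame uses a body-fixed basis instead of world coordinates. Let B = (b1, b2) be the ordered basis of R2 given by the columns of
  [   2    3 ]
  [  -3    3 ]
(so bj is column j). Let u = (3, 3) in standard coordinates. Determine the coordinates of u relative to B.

We seek scalars with c_1 b1 + c_2 b2 = u; equivalently solve M c = u where the columns of M are b1, b2.
System: 2c_1 + 3c_2 = 3, -3c_1 + 3c_2 = 3; solving gives c_1 = 0, c_2 = 1.
Check: 0·b1 + b2 = (3, 3).

(0, 1)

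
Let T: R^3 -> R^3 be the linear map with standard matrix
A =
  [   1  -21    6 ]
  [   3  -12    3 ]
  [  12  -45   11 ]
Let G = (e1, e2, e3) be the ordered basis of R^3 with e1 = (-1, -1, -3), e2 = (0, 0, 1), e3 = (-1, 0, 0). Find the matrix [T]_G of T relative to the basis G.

[[0, -3, 3], [0, 2, -3], [-2, -3, -2]]

Let P have columns e1, ..., e3. Then [T]_G = P^(-1) A P.
Here det P = 1, so P^(-1) is integer; computing A P first and then P^(-1)(A P) gives [[0, -3, 3], [0, 2, -3], [-2, -3, -2]].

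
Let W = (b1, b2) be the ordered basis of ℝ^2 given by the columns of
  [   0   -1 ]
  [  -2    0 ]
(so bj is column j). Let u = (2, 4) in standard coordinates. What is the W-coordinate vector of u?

We seek scalars with c_1 b1 + c_2 b2 = u; equivalently solve M c = u where the columns of M are b1, b2.
System: 0c_1 - c_2 = 2, -2c_1 + 0c_2 = 4; solving gives c_1 = -2, c_2 = -2.
Check: -2b1 - 2b2 = (2, 4).

(-2, -2)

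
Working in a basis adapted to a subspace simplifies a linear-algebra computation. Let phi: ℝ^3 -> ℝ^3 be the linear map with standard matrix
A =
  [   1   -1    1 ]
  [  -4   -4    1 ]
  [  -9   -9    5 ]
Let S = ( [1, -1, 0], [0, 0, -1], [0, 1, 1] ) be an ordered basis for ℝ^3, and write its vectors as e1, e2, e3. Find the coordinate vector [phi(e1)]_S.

Column 1 of [phi]_S is the S-coordinate vector of phi(e1).
In standard coordinates phi(e1) = A e1 = [2, 0, 0].
Converting to S: [2, 0, 0] = 2e1 + 2e2 + 2e3, so the coordinate vector is [2, 2, 2].

[2, 2, 2]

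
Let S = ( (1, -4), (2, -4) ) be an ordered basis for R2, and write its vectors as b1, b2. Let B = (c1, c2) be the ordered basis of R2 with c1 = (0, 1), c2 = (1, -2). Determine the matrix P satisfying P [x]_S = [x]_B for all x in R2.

[[-2, 0], [1, 2]]

Column j of P is [bj]_B, since P maps S-coordinates to B-coordinates.
Expressing b1 in B: b1 = -2c1 + c2, so column 1 of P is (-2, 1).
Doing the same for each bj gives P = [[-2, 0], [1, 2]].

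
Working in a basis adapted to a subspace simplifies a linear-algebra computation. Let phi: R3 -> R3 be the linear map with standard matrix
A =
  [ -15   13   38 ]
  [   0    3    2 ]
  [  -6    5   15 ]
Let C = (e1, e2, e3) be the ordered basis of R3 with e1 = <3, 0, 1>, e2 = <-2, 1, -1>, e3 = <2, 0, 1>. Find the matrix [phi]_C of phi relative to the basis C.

[[-1, 1, 2], [2, 1, 2], [0, 2, 3]]

The j-th column of [phi]_C is [phi(ej)]_C.
phi(e1) = A e1 = <-7, 2, -3> = -e1 + 2e2 + 0·e3, so column 1 is <-1, 2, 0>.
Repeating for e2, e3 and assembling the columns gives [[-1, 1, 2], [2, 1, 2], [0, 2, 3]].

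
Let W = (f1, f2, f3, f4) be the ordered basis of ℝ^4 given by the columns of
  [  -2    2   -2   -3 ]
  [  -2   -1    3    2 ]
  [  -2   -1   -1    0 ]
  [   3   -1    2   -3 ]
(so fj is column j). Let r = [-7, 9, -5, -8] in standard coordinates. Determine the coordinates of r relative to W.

[0, 3, 2, 3]

We seek scalars with c_1 f1 + ... + c_4 f4 = r; equivalently solve M c = r where the columns of M are f1, ..., f4.
Solving this 4x4 system gives c = (0, 3, 2, 3).
Check: 0·f1 + 3f2 + 2f3 + 3f4 = [-7, 9, -5, -8].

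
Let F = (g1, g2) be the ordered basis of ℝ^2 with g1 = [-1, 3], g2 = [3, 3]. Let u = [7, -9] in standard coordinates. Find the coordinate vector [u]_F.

[-4, 1]

Write u = c_1 g1 + c_2 g2 and solve for the c_i.
System: -c_1 + 3c_2 = 7, 3c_1 + 3c_2 = -9; solving gives c_1 = -4, c_2 = 1.
Check: -4g1 + g2 = [7, -9].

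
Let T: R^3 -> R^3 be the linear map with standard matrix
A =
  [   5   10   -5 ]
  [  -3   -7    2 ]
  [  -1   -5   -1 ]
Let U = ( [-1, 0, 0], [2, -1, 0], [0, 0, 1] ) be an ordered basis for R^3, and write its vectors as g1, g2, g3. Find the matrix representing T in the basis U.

[[-1, -2, 1], [-3, -1, -2], [1, 3, -1]]

With P the matrix whose columns are g1, ..., g3, [T]_U = P^(-1) A P.
Column by column: T(g1) = A g1 = [-5, 3, 1]; its U-coordinates [-1, -3, 1] give column 1.
Continuing for each basis vector yields [T]_U = [[-1, -2, 1], [-3, -1, -2], [1, 3, -1]].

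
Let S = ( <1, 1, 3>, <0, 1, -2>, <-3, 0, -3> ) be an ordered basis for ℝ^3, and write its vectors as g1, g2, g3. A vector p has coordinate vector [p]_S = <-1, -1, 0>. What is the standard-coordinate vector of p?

p = M [p]_S, where M has columns g1, ..., g3.
Carrying out the matrix-vector product, p = <-1, -2, -1>.

<-1, -2, -1>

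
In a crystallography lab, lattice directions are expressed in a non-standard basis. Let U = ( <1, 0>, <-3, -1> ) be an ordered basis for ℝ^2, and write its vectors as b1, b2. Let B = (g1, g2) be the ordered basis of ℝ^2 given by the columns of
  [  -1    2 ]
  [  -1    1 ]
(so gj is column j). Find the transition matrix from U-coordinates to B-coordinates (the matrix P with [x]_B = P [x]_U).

Let M have columns bj and N have columns gj. Then for every x, N [x]_B = x = M [x]_U, so P = N^(-1) M.
Since det N = 1, N^(-1) has integer entries; multiplying gives P = [[1, -1], [1, -2]].

[[1, -1], [1, -2]]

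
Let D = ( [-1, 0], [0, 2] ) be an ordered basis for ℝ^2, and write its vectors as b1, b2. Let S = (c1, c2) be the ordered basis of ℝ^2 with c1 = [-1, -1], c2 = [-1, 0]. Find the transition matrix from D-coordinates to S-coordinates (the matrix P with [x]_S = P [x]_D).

[[0, -2], [1, 2]]

Column j of P is [bj]_S, since P maps D-coordinates to S-coordinates.
Expressing b1 in S: b1 = 0·c1 + c2, so column 1 of P is [0, 1].
Doing the same for each bj gives P = [[0, -2], [1, 2]].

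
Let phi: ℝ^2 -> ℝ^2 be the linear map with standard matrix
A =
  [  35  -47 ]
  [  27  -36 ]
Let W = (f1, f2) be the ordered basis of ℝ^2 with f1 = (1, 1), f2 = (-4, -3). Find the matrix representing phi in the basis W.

With P the matrix whose columns are f1, f2, [phi]_W = P^(-1) A P.
Column by column: phi(f1) = A f1 = (-12, -9); its W-coordinates (0, 3) give column 1.
Continuing for each basis vector yields [phi]_W = [[0, -3], [3, -1]].

[[0, -3], [3, -1]]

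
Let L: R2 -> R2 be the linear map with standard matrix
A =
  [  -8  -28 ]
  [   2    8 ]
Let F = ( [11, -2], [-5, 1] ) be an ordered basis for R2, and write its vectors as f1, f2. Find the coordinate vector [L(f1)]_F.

Column 1 of [L]_F is the F-coordinate vector of L(f1).
In standard coordinates L(f1) = A f1 = [-32, 6].
Converting to F: [-32, 6] = -2f1 + 2f2, so the coordinate vector is [-2, 2].

[-2, 2]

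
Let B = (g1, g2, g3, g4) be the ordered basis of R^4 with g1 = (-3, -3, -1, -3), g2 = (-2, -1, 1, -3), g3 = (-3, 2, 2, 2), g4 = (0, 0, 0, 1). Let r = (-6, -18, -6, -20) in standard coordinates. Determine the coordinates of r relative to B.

(3, 3, -3, 4)

We seek scalars with c_1 g1 + ... + c_4 g4 = r; equivalently solve M c = r where the columns of M are g1, ..., g4.
Solving this 4x4 system gives c = (3, 3, -3, 4).
Check: 3g1 + 3g2 - 3g3 + 4g4 = (-6, -18, -6, -20).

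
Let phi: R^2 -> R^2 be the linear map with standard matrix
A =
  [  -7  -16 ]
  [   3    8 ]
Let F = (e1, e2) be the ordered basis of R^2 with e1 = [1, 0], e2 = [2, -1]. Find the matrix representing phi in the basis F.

[[-1, -2], [-3, 2]]

The j-th column of [phi]_F is [phi(ej)]_F.
phi(e1) = A e1 = [-7, 3] = -e1 - 3e2, so column 1 is [-1, -3].
Repeating for e2 and assembling the columns gives [[-1, -2], [-3, 2]].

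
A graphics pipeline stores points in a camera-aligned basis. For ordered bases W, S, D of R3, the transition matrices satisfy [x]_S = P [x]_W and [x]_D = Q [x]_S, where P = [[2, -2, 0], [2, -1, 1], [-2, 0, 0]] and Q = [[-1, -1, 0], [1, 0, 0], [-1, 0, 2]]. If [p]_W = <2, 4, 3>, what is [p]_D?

<1, -4, -4>

Composing the changes, [p]_D = Q P [p]_W.
Q P = [[-4, 3, -1], [2, -2, 0], [-6, 2, 0]]; applying this to <2, 4, 3> gives <1, -4, -4>.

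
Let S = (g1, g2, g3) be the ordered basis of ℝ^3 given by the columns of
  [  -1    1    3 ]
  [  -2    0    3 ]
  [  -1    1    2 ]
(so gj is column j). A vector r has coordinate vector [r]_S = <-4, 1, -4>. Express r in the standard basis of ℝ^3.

r = M [r]_S, where M has columns g1, ..., g3.
Carrying out the matrix-vector product, r = <-7, -4, -3>.

<-7, -4, -3>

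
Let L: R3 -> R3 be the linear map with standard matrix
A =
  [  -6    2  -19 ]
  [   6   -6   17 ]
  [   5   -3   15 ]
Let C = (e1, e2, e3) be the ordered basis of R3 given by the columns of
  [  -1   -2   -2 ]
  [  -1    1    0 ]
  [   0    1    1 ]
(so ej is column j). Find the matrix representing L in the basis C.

The j-th column of [L]_C is [L(ej)]_C.
L(e1) = A e1 = [4, 0, -2] = 0·e1 + 0·e2 - 2e3, so column 1 is [0, 0, -2].
Repeating for e2, e3 and assembling the columns gives [[0, 1, -3], [0, 0, 2], [-2, 2, 3]].

[[0, 1, -3], [0, 0, 2], [-2, 2, 3]]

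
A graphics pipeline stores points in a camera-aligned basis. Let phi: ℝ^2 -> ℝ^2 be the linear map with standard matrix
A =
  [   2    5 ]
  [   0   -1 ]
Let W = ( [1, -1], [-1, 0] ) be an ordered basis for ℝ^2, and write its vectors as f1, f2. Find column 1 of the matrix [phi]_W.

Column 1 of [phi]_W is the W-coordinate vector of phi(f1).
In standard coordinates phi(f1) = A f1 = [-3, 1].
Converting to W: [-3, 1] = -f1 + 2f2, so the coordinate vector is [-1, 2].

[-1, 2]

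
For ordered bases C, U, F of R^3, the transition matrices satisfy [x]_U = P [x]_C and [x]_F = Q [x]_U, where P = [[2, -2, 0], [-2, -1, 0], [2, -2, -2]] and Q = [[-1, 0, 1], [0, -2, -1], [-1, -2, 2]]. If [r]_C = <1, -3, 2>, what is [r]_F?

<-4, -6, -2>

Composing the changes, [r]_F = Q P [r]_C.
Q P = [[0, 0, -2], [2, 4, 2], [6, 0, -4]]; applying this to <1, -3, 2> gives <-4, -6, -2>.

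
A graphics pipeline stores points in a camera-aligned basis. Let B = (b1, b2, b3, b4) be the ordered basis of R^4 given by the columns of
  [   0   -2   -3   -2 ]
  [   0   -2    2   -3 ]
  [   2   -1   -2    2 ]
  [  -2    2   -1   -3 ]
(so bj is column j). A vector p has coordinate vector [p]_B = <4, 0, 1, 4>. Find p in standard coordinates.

By definition p = 4b1 + 0·b2 + b3 + 4b4.
Summing componentwise gives <-11, -10, 14, -21>.

<-11, -10, 14, -21>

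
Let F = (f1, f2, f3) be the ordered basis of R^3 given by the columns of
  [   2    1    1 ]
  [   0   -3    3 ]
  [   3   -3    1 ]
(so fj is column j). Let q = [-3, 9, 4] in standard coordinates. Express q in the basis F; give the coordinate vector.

[-1, -2, 1]

[q]_F is the unique c with M c = q, where M has columns f1, ..., f3.
Gaussian elimination on [M | q] yields c = (-1, -2, 1).
Check: -f1 - 2f2 + f3 = [-3, 9, 4].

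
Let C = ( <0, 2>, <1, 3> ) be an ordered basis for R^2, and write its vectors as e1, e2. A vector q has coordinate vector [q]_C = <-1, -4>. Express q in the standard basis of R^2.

The coordinates say q = -e1 - 4e2; adding the scaled basis vectors gives <-4, -14>.

<-4, -14>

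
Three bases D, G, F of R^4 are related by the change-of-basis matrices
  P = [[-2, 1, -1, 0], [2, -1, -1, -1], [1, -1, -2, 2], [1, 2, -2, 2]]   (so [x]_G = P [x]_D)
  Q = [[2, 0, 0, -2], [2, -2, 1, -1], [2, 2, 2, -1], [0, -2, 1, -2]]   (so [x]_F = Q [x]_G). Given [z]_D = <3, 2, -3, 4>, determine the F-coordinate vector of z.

Composing the changes, [z]_F = Q P [z]_D.
Q P = [[-6, -2, 2, -4], [-8, 1, 0, 2], [1, -4, -6, 0], [-5, -3, 4, 0]]; applying this to <3, 2, -3, 4> gives <-44, -14, 13, -33>.

<-44, -14, 13, -33>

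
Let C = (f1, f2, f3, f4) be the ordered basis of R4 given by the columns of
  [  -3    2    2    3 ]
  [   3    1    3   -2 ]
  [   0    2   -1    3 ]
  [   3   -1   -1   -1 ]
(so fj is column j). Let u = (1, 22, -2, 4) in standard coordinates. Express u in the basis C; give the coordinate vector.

We seek scalars with c_1 f1 + ... + c_4 f4 = u; equivalently solve M c = u where the columns of M are f1, ..., f4.
Solving this 4x4 system gives c = (3, 1, 4, 0).
Check: 3f1 + f2 + 4f3 + 0·f4 = (1, 22, -2, 4).

(3, 1, 4, 0)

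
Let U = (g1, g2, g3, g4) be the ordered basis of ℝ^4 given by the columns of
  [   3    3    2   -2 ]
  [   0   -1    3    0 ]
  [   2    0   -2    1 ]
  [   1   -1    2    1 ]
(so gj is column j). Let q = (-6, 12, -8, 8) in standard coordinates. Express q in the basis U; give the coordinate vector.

(-1, -3, 3, 0)

Write q = c_1 g1 + ... + c_4 g4 and solve for the c_i.
Row-reducing the augmented matrix [M | q] gives c = (-1, -3, 3, 0).
Check: -g1 - 3g2 + 3g3 + 0·g4 = (-6, 12, -8, 8).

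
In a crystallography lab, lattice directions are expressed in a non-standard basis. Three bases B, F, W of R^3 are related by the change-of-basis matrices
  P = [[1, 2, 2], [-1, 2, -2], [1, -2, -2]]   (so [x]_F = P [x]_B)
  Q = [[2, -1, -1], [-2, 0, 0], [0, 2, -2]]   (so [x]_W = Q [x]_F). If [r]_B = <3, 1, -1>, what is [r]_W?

Composing the changes, [r]_W = Q P [r]_B.
Q P = [[2, 4, 8], [-2, -4, -4], [-4, 8, 0]]; applying this to <3, 1, -1> gives <2, -6, -4>.

<2, -6, -4>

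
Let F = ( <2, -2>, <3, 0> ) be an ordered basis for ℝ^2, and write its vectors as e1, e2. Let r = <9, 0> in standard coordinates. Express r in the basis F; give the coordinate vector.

Write r = c_1 e1 + c_2 e2 and solve for the c_i.
System: 2c_1 + 3c_2 = 9, -2c_1 + 0c_2 = 0; solving gives c_1 = 0, c_2 = 3.
Check: 0·e1 + 3e2 = <9, 0>.

<0, 3>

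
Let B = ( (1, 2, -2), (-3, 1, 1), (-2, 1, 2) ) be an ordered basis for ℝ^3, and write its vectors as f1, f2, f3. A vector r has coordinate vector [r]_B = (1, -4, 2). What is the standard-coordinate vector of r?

(9, 0, -2)

The coordinates say r = f1 - 4f2 + 2f3; adding the scaled basis vectors gives (9, 0, -2).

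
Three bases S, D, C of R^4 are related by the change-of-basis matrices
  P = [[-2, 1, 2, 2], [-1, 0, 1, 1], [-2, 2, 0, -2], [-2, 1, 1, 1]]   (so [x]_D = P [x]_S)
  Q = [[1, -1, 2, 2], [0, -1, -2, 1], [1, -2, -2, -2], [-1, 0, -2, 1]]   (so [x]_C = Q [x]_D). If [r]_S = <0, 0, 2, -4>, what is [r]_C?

<10, -16, -12, -14>

Composing the changes, [r]_C = Q P [r]_S.
Q P = [[-9, 7, 3, -1], [3, -3, 0, 4], [8, -5, -2, 2], [4, -4, -1, 3]]; applying this to <0, 0, 2, -4> gives <10, -16, -12, -14>.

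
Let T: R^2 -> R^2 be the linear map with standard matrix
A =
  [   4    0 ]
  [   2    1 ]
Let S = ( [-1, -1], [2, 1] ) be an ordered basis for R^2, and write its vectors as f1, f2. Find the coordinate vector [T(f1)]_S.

Compute T(f1) = A f1 = [-4, -3] in standard coordinates.
Then write this in S-coordinates: solve for y in y_1 f1 + y_2 f2 = [-4, -3].
This gives y = [2, -1], which is column 1 of [T]_S.

[2, -1]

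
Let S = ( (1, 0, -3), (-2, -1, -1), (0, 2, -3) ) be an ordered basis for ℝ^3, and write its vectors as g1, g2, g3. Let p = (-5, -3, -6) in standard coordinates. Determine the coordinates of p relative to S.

[p]_S is the unique c with M c = p, where M has columns g1, ..., g3.
Row-reducing the augmented matrix [M | p] gives c = (1, 3, 0).
Check: g1 + 3g2 + 0·g3 = (-5, -3, -6).

(1, 3, 0)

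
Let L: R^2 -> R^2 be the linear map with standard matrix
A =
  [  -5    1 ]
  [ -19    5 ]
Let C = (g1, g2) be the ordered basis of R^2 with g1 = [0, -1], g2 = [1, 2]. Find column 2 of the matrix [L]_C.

Compute L(g2) = A g2 = [-3, -9] in standard coordinates.
Then write this in C-coordinates: solve for y in y_1 g1 + y_2 g2 = [-3, -9].
This gives y = [3, -3], which is column 2 of [L]_C.

[3, -3]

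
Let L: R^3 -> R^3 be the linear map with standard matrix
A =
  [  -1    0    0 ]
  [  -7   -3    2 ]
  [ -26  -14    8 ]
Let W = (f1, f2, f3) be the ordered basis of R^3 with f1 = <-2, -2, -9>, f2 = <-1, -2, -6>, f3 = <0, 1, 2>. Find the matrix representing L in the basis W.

With P the matrix whose columns are f1, ..., f3, [L]_W = P^(-1) A P.
Column by column: L(f1) = A f1 = <2, 2, 8>; its W-coordinates <0, -2, -2> give column 1.
Continuing for each basis vector yields [L]_W = [[0, -2, 0], [-2, 3, 0], [-2, 3, 1]].

[[0, -2, 0], [-2, 3, 0], [-2, 3, 1]]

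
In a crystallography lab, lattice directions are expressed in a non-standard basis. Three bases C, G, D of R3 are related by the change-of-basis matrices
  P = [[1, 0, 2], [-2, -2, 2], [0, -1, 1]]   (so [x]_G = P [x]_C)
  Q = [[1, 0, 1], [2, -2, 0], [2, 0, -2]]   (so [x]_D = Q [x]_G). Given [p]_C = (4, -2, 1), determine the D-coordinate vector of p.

Apply P to get G-coordinates (6, -2, 3), then Q to get D-coordinates.
The result is [p]_D = (9, 16, 6).

(9, 16, 6)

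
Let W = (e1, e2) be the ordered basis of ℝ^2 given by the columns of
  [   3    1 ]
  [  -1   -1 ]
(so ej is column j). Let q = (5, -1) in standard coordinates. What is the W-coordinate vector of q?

(2, -1)

Write q = c_1 e1 + c_2 e2 and solve for the c_i.
System: 3c_1 + c_2 = 5, -c_1 - c_2 = -1; solving gives c_1 = 2, c_2 = -1.
Check: 2e1 - e2 = (5, -1).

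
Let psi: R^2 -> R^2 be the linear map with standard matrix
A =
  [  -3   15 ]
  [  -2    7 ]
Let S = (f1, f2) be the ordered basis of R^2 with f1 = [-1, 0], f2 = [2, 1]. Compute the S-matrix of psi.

[[1, -3], [2, 3]]

The j-th column of [psi]_S is [psi(fj)]_S.
psi(f1) = A f1 = [3, 2] = f1 + 2f2, so column 1 is [1, 2].
Repeating for f2 and assembling the columns gives [[1, -3], [2, 3]].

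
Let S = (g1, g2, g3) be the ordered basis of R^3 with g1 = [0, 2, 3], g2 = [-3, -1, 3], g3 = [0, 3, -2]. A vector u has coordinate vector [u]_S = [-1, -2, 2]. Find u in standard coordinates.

By definition u = -g1 - 2g2 + 2g3.
Summing componentwise gives [6, 6, -13].

[6, 6, -13]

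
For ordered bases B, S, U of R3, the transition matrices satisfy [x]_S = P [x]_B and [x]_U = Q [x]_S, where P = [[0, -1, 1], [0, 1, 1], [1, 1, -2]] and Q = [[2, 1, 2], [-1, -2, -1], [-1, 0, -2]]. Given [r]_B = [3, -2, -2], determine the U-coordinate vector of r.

First [r]_S = P [r]_B = [0, -4, 5].
Then [r]_U = Q [r]_S = [6, 3, -10].

[6, 3, -10]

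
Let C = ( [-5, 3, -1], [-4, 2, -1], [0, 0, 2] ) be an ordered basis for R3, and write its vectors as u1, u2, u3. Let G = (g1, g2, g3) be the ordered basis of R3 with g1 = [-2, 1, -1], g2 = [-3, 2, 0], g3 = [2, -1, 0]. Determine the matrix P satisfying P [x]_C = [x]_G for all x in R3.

[[1, 1, -2], [1, 0, 0], [0, -1, -2]]

Let M have columns uj and N have columns gj. Then for every x, N [x]_G = x = M [x]_C, so P = N^(-1) M.
Since det N = 1, N^(-1) has integer entries; multiplying gives P = [[1, 1, -2], [1, 0, 0], [0, -1, -2]].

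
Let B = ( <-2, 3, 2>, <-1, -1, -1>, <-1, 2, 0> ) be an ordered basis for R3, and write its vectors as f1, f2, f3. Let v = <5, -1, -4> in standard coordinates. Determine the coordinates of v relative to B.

<-3, -2, 3>

[v]_B is the unique c with M c = v, where M has columns f1, ..., f3.
Row-reducing the augmented matrix [M | v] gives c = (-3, -2, 3).
Check: -3f1 - 2f2 + 3f3 = <5, -1, -4>.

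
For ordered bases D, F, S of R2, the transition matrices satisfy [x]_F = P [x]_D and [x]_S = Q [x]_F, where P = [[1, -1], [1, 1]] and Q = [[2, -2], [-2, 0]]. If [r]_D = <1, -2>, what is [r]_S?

<8, -6>

Composing the changes, [r]_S = Q P [r]_D.
Q P = [[0, -4], [-2, 2]]; applying this to <1, -2> gives <8, -6>.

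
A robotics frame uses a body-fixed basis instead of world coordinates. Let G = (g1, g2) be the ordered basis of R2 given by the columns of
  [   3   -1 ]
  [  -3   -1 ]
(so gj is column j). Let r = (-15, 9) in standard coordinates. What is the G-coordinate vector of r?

We seek scalars with c_1 g1 + c_2 g2 = r; equivalently solve M c = r where the columns of M are g1, g2.
System: 3c_1 - c_2 = -15, -3c_1 - c_2 = 9; solving gives c_1 = -4, c_2 = 3.
Check: -4g1 + 3g2 = (-15, 9).

(-4, 3)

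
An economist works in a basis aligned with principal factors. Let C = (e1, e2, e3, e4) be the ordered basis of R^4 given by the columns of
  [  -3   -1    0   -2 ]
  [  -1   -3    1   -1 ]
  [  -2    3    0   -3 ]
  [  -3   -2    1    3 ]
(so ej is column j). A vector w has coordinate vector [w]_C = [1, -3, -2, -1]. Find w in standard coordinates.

[2, 7, -8, -2]

By definition w = e1 - 3e2 - 2e3 - e4.
Summing componentwise gives [2, 7, -8, -2].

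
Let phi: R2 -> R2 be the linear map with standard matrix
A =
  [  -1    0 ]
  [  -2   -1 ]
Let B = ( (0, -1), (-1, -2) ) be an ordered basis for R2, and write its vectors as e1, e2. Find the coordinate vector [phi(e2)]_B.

Compute phi(e2) = A e2 = (1, 4) in standard coordinates.
Then write this in B-coordinates: solve for y in y_1 e1 + y_2 e2 = (1, 4).
This gives y = (-2, -1), which is column 2 of [phi]_B.

(-2, -1)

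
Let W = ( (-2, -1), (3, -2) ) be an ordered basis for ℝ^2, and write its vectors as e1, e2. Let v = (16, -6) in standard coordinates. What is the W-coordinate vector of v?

(-2, 4)

Write v = c_1 e1 + c_2 e2 and solve for the c_i.
System: -2c_1 + 3c_2 = 16, -c_1 - 2c_2 = -6; solving gives c_1 = -2, c_2 = 4.
Check: -2e1 + 4e2 = (16, -6).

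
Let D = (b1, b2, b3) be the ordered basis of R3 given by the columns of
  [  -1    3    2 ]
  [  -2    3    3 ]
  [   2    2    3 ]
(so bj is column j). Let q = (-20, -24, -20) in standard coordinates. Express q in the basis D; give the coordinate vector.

[q]_D is the unique c with M c = q, where M has columns b1, ..., b3.
Gaussian elimination on [M | q] yields c = (0, -4, -4).
Check: 0·b1 - 4b2 - 4b3 = (-20, -24, -20).

(0, -4, -4)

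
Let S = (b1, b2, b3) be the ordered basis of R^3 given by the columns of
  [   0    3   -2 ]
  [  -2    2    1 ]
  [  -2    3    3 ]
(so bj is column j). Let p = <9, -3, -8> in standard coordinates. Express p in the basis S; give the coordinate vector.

<1, 1, -3>

[p]_S is the unique c with M c = p, where M has columns b1, ..., b3.
Gaussian elimination on [M | p] yields c = (1, 1, -3).
Check: b1 + b2 - 3b3 = <9, -3, -8>.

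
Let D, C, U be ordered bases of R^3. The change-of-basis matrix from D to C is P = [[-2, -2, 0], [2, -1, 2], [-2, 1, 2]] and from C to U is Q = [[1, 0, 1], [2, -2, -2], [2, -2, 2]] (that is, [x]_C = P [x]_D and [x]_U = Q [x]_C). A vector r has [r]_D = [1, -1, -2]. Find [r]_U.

First [r]_C = P [r]_D = [0, -1, -7].
Then [r]_U = Q [r]_C = [-7, 16, -12].

[-7, 16, -12]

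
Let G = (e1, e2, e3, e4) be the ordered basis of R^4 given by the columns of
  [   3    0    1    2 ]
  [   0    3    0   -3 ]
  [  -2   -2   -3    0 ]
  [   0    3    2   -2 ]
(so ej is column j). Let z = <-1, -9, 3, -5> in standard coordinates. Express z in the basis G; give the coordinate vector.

We seek scalars with c_1 e1 + ... + c_4 e4 = z; equivalently solve M c = z where the columns of M are e1, ..., e4.
Row-reducing the augmented matrix [M | z] gives c = (-2, -1, 1, 2).
Check: -2e1 - e2 + e3 + 2e4 = <-1, -9, 3, -5>.

<-2, -1, 1, 2>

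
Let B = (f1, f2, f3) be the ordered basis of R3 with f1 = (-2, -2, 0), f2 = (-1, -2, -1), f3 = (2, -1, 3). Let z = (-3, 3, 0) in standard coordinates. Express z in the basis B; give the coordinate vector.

(2, -3, -1)

We seek scalars with c_1 f1 + ... + c_3 f3 = z; equivalently solve M c = z where the columns of M are f1, ..., f3.
Row-reducing the augmented matrix [M | z] gives c = (2, -3, -1).
Check: 2f1 - 3f2 - f3 = (-3, 3, 0).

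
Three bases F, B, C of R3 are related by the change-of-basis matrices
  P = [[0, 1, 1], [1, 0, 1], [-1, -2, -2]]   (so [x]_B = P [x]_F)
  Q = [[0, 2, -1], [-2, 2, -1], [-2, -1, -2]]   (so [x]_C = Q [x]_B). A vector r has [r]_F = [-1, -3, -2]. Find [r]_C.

[-17, -7, -9]

Composing the changes, [r]_C = Q P [r]_F.
Q P = [[3, 2, 4], [3, 0, 2], [1, 2, 1]]; applying this to [-1, -3, -2] gives [-17, -7, -9].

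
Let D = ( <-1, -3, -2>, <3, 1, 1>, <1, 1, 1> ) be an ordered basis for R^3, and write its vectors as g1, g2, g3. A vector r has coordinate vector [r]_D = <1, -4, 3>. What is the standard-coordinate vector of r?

r = M [r]_D, where M has columns g1, ..., g3.
Carrying out the matrix-vector product, r = <-10, -4, -3>.

<-10, -4, -3>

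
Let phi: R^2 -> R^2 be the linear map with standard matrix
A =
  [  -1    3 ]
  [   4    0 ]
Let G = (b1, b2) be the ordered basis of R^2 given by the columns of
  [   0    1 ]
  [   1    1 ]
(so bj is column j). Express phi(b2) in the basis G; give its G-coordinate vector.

[2, 2]

Column 2 of [phi]_G is the G-coordinate vector of phi(b2).
In standard coordinates phi(b2) = A b2 = [2, 4].
Converting to G: [2, 4] = 2b1 + 2b2, so the coordinate vector is [2, 2].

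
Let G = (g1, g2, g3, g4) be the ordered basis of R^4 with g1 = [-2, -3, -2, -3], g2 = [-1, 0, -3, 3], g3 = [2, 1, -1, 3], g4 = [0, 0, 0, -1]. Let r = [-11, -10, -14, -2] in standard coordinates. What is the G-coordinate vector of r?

Write r = c_1 g1 + ... + c_4 g4 and solve for the c_i.
Solving this 4x4 system gives c = (3, 3, -1, -1).
Check: 3g1 + 3g2 - g3 - g4 = [-11, -10, -14, -2].

[3, 3, -1, -1]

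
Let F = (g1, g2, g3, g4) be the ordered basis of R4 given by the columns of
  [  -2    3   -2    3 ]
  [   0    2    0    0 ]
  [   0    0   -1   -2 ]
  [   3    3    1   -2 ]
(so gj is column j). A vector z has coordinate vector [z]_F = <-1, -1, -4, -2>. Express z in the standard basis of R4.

<1, -2, 8, -6>

By definition z = -g1 - g2 - 4g3 - 2g4.
Summing componentwise gives <1, -2, 8, -6>.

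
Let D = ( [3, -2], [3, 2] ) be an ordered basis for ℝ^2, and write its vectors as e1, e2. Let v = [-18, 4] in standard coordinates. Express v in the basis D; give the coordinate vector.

[-4, -2]

[v]_D is the unique c with M c = v, where M has columns e1, e2.
System: 3c_1 + 3c_2 = -18, -2c_1 + 2c_2 = 4; solving gives c_1 = -4, c_2 = -2.
Check: -4e1 - 2e2 = [-18, 4].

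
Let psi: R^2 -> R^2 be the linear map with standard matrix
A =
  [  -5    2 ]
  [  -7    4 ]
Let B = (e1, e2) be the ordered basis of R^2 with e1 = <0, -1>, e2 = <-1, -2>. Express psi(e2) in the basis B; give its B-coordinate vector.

<3, -1>

Compute psi(e2) = A e2 = <1, -1> in standard coordinates.
Then write this in B-coordinates: solve for y in y_1 e1 + y_2 e2 = <1, -1>.
This gives y = <3, -1>, which is column 2 of [psi]_B.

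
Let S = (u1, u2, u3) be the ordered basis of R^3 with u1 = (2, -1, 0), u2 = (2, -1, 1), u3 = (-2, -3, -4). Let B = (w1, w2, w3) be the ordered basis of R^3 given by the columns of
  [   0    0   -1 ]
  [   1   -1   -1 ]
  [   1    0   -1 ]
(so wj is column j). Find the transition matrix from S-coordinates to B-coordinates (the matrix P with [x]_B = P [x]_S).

Take x = uj: its S-coordinates are the j-th standard unit vector, so P e_j — column j of P — equals [uj]_B.
u1 = -2w1 + w2 - 2w3, giving column 1 = (-2, 1, -2); repeating for each j gives P = [[-2, -1, -2], [1, 2, -1], [-2, -2, 2]].

[[-2, -1, -2], [1, 2, -1], [-2, -2, 2]]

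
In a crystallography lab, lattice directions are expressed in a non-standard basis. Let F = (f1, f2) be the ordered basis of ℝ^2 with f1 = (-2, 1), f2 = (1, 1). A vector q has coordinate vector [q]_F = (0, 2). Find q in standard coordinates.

(2, 2)

q = M [q]_F, where M has columns f1, f2.
Carrying out the matrix-vector product, q = (2, 2).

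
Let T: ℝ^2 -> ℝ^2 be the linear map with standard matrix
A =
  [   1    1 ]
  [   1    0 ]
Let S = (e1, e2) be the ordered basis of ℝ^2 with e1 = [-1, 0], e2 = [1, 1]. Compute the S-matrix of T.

[[0, -1], [-1, 1]]

With P the matrix whose columns are e1, e2, [T]_S = P^(-1) A P.
Column by column: T(e1) = A e1 = [-1, -1]; its S-coordinates [0, -1] give column 1.
Continuing for each basis vector yields [T]_S = [[0, -1], [-1, 1]].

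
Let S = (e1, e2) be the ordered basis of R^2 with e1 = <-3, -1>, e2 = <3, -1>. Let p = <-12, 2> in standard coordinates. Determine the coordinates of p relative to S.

Write p = c_1 e1 + c_2 e2 and solve for the c_i.
System: -3c_1 + 3c_2 = -12, -c_1 - c_2 = 2; solving gives c_1 = 1, c_2 = -3.
Check: e1 - 3e2 = <-12, 2>.

<1, -3>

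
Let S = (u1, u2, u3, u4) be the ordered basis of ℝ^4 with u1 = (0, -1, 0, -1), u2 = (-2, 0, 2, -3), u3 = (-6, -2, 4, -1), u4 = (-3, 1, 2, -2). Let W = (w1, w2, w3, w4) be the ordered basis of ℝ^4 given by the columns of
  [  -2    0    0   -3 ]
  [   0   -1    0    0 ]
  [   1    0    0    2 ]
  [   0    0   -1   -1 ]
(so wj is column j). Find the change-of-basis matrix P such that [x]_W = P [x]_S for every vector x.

[[0, -2, 0, 0], [1, 0, 2, -1], [1, 1, -1, 1], [0, 2, 2, 1]]

Take x = uj: its S-coordinates are the j-th standard unit vector, so P e_j — column j of P — equals [uj]_W.
u1 = 0·w1 + w2 + w3 + 0·w4, giving column 1 = (0, 1, 1, 0); repeating for each j gives P = [[0, -2, 0, 0], [1, 0, 2, -1], [1, 1, -1, 1], [0, 2, 2, 1]].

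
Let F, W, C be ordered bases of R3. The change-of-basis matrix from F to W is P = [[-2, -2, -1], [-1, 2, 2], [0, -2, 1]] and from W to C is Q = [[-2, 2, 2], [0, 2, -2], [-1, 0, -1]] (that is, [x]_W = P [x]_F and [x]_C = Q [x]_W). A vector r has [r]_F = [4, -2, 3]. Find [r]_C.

[24, -18, 0]

Composing the changes, [r]_C = Q P [r]_F.
Q P = [[2, 4, 8], [-2, 8, 2], [2, 4, 0]]; applying this to [4, -2, 3] gives [24, -18, 0].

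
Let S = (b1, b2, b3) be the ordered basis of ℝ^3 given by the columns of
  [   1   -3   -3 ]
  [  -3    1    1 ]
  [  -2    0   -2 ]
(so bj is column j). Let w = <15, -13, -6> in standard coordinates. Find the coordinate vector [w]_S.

We seek scalars with c_1 b1 + ... + c_3 b3 = w; equivalently solve M c = w where the columns of M are b1, ..., b3.
Gaussian elimination on [M | w] yields c = (3, -4, 0).
Check: 3b1 - 4b2 + 0·b3 = <15, -13, -6>.

<3, -4, 0>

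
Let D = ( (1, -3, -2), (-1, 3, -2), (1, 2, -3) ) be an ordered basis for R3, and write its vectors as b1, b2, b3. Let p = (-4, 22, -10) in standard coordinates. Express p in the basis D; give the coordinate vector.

(-2, 4, 2)

[p]_D is the unique c with M c = p, where M has columns b1, ..., b3.
Solving this 3x3 system gives c = (-2, 4, 2).
Check: -2b1 + 4b2 + 2b3 = (-4, 22, -10).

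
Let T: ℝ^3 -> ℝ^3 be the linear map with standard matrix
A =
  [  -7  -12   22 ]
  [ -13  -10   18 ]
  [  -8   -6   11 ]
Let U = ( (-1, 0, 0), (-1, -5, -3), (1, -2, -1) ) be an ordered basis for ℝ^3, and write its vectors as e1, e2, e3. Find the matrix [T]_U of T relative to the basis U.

[[-3, -2, 0], [-3, -1, 3], [1, -2, -2]]

Let P have columns e1, ..., e3. Then [T]_U = P^(-1) A P.
Here det P = 1, so P^(-1) is integer; computing A P first and then P^(-1)(A P) gives [[-3, -2, 0], [-3, -1, 3], [1, -2, -2]].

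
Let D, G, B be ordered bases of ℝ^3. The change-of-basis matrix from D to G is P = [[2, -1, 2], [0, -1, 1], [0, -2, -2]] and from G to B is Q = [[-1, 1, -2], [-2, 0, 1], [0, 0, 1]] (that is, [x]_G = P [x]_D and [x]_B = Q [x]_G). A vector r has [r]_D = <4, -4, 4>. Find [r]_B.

First [r]_G = P [r]_D = <20, 8, 0>.
Then [r]_B = Q [r]_G = <-12, -40, 0>.

<-12, -40, 0>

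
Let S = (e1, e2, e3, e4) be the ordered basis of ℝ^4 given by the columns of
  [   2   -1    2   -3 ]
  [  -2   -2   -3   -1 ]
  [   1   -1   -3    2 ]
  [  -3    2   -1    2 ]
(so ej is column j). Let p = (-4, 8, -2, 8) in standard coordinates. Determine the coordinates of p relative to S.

(-2, 2, -2, -2)

Write p = c_1 e1 + ... + c_4 e4 and solve for the c_i.
Solving this 4x4 system gives c = (-2, 2, -2, -2).
Check: -2e1 + 2e2 - 2e3 - 2e4 = (-4, 8, -2, 8).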